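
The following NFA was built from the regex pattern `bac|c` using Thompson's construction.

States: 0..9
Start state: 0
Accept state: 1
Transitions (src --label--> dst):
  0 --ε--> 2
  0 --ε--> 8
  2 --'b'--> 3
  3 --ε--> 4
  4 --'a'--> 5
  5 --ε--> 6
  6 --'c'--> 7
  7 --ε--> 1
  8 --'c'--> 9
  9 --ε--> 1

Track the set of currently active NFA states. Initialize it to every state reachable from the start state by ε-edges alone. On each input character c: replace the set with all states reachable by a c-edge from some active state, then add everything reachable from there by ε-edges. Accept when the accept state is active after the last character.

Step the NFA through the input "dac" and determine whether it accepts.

initial (ε-close {0}): {0,2,8}
'd' @ 1: {}  — no active states
rest 'ac' ignored (set empty)
end set {} — state 1 not in

Answer: REJECT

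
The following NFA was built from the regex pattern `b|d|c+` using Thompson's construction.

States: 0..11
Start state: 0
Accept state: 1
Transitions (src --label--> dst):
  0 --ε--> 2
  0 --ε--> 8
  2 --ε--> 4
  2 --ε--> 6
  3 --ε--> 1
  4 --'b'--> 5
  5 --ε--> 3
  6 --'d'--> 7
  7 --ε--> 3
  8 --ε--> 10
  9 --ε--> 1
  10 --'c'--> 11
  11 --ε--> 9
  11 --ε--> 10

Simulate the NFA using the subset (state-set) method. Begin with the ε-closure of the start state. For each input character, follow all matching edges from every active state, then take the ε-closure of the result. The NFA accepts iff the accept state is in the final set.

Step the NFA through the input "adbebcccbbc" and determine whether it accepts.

S₀ = ε-closure({0}) = {0,2,4,6,8,10}
'a' @ 1: {}  — no active states
rest 'dbebcccbbc' ignored (set empty)
after full input: {}  (accept=1 not in)

Answer: REJECT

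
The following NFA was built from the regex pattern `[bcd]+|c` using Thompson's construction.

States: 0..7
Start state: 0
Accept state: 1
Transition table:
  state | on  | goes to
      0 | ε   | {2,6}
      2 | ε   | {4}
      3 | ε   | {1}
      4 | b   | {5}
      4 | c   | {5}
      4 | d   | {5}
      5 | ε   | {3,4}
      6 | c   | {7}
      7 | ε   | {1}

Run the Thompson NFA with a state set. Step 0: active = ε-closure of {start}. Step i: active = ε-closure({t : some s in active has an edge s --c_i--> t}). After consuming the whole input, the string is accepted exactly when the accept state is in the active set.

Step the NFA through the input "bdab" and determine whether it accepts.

Answer: REJECT

Derivation:
initial (ε-close {0}): {0,2,4,6}
'b' @ 1: {1,3,4,5}  ✓accept
'd' @ 2: {1,3,4,5}  ✓accept
'a' @ 3: {}  — state set empty
rest 'b' ignored (set empty)
after full input: {}  (accept=1 not in)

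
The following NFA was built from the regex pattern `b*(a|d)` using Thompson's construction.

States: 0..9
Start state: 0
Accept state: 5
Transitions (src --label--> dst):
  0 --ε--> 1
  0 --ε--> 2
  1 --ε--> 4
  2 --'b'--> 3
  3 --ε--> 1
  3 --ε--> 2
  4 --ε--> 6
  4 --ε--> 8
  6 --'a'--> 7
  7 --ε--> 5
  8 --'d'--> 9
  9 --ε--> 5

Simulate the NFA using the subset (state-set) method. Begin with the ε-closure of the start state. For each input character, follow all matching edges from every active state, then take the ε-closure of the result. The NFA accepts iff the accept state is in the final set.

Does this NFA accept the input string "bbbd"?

Answer: ACCEPT

Trace:
start: ε-closure({0}) = {0,1,2,4,6,8}
'b' @ 1: {1,2,3,4,6,8}
'b' @ 2: {1,2,3,4,6,8}
'b' @ 3: {1,2,3,4,6,8}
'd' @ 4: {5,9}  [accepting]
after full input: {5,9}  (accept=5 in)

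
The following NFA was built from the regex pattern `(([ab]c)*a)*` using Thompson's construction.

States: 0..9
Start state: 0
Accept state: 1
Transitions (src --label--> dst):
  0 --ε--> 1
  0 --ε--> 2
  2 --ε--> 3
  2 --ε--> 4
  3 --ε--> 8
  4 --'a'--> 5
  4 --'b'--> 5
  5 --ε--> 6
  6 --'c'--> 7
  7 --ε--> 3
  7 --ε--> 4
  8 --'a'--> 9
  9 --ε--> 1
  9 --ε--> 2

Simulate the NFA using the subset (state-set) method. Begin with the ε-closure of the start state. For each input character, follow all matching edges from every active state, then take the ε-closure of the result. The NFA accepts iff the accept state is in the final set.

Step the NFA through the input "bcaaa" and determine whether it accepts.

initial (ε-close {0}): {0,1,2,3,4,8}
'b' @ 1: {5,6}
'c' @ 2: {3,4,7,8}
'a' @ 3: {1,2,3,4,5,6,8,9}  (accept∈set)
'a' @ 4: {1,2,3,4,5,6,8,9}  (accept∈set)
'a' @ 5: {1,2,3,4,5,6,8,9}  (accept∈set)
final: {1,2,3,4,5,6,8,9}; accept 1 in set

Answer: ACCEPT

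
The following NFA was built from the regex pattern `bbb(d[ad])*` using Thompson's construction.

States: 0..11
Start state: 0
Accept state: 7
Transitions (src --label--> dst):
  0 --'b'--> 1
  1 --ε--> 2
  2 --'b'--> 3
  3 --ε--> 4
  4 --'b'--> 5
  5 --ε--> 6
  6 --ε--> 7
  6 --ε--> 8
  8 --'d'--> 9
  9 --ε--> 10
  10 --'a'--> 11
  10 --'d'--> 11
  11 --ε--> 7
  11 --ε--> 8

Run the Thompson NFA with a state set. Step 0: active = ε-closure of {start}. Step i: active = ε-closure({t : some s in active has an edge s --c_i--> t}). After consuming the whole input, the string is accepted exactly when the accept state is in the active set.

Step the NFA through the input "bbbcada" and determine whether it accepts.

Answer: REJECT

Steps:
initial (ε-close {0}): {0}
'b' @ 1: {1,2}
'b' @ 2: {3,4}
'b' @ 3: {5,6,7,8}  ✓accept
'c' @ 4: {}  — state set empty
rest 'ada' ignored (set empty)
final: {}; accept 7 not in set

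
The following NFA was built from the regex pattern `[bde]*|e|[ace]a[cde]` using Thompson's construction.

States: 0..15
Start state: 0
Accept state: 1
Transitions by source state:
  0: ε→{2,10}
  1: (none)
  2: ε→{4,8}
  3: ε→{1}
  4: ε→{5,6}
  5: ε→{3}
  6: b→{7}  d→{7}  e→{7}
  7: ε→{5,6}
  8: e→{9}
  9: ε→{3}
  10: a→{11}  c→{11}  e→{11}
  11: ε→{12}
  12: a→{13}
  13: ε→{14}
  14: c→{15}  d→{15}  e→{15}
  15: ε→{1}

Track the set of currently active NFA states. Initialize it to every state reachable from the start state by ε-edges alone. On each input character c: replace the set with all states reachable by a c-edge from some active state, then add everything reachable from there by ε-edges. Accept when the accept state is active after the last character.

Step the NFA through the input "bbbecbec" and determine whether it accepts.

S₀ = ε-closure({0}) = {0,1,2,3,4,5,6,8,10}
'b' @ 1: {1,3,5,6,7}  ✓accept
'b' @ 2: {1,3,5,6,7}  ✓accept
'b' @ 3: {1,3,5,6,7}  ✓accept
'e' @ 4: {1,3,5,6,7}  ✓accept
'c' @ 5: {}  — state set empty
rest 'bec' ignored (set empty)
final: {}; accept 1 not in set

Answer: REJECT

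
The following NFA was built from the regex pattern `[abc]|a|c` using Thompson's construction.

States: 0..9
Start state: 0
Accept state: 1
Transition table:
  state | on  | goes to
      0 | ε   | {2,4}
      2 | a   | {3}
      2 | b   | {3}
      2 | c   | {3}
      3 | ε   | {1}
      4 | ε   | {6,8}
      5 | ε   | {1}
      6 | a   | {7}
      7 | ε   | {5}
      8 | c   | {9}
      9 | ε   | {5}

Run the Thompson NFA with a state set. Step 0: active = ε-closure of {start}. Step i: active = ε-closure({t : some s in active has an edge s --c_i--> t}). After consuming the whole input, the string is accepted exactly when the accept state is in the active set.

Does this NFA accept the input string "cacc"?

Answer: REJECT

Derivation:
start: ε-closure({0}) = {0,2,4,6,8}
'c' @ 1: {1,3,5,9}  ✓accept
'a' @ 2: {}  — dead — no transitions
rest 'cc' ignored (set empty)
final: {}; accept 1 not in set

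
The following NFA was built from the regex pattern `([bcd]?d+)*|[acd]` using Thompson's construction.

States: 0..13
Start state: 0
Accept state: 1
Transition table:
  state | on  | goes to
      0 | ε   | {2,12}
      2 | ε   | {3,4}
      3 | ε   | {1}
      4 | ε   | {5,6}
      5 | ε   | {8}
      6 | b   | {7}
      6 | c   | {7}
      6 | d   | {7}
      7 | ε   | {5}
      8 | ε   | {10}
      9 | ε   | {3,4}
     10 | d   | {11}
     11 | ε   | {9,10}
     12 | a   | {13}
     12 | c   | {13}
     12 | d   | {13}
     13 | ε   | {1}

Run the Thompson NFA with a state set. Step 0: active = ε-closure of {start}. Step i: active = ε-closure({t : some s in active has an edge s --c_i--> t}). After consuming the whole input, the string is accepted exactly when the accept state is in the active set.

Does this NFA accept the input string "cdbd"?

Answer: ACCEPT

Derivation:
initial (ε-close {0}): {0,1,2,3,4,5,6,8,10,12}
'c' @ 1: {1,5,7,8,10,13}  ✓accept
'd' @ 2: {1,3,4,5,6,8,9,10,11}  ✓accept
'b' @ 3: {5,7,8,10}
'd' @ 4: {1,3,4,5,6,8,9,10,11}  ✓accept
after full input: {1,3,4,5,6,8,9,10,11}  (accept=1 in)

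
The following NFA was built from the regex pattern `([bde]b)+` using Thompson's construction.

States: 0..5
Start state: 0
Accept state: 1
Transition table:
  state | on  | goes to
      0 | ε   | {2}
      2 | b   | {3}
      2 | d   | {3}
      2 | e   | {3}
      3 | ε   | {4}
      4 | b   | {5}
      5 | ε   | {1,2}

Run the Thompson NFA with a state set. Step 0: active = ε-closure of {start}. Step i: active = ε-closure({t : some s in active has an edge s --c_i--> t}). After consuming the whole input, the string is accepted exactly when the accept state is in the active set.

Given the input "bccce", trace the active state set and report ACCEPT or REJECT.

start: ε-closure({0}) = {0,2}
'b' @ 1: {3,4}
'c' @ 2: {}  — no active states
rest 'cce' ignored (set empty)
final: {}; accept 1 not in set

Answer: REJECT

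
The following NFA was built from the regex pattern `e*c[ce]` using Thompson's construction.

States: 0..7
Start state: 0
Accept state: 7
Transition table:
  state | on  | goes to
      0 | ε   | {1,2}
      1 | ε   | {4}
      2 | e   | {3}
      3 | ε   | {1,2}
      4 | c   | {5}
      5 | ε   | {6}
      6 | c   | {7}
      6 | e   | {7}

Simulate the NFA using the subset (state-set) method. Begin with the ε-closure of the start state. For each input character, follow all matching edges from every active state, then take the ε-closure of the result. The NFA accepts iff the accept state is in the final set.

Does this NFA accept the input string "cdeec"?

Answer: REJECT

Derivation:
initial (ε-close {0}): {0,1,2,4}
'c' @ 1: {5,6}
'd' @ 2: {}  — state set empty
rest 'eec' ignored (set empty)
after full input: {}  (accept=7 not in)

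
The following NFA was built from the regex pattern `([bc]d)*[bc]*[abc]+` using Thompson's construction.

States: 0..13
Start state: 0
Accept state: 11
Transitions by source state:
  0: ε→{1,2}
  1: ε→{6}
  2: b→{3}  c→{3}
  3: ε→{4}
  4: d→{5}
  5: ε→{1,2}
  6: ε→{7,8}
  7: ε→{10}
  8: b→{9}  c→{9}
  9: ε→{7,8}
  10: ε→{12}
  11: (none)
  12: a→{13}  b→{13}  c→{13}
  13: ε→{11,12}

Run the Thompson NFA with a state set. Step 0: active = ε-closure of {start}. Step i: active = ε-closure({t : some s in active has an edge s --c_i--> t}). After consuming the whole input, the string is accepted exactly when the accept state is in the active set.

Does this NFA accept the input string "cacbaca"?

Answer: ACCEPT

Trace:
start: ε-closure({0}) = {0,1,2,6,7,8,10,12}
'c' @ 1: {3,4,7,8,9,10,11,12,13}  ✓accept
'a' @ 2: {11,12,13}  ✓accept
'c' @ 3: {11,12,13}  ✓accept
'b' @ 4: {11,12,13}  ✓accept
'a' @ 5: {11,12,13}  ✓accept
'c' @ 6: {11,12,13}  ✓accept
'a' @ 7: {11,12,13}  ✓accept
end set {11,12,13} — state 11 in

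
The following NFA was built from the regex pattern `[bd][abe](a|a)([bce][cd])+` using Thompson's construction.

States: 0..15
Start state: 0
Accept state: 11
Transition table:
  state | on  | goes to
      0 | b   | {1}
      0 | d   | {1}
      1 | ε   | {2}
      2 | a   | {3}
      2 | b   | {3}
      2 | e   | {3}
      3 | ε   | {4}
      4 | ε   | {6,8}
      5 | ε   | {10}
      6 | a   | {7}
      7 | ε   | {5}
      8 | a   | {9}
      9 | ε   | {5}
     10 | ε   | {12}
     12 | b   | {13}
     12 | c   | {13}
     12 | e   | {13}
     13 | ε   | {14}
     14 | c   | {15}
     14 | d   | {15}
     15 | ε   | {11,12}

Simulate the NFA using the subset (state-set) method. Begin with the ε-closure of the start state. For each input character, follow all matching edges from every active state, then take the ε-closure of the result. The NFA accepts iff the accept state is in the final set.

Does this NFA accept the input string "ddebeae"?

Answer: REJECT

Derivation:
initial (ε-close {0}): {0}
'd' @ 1: {1,2}
'd' @ 2: {}  — no active states
rest 'ebeae' ignored (set empty)
final: {}; accept 11 not in set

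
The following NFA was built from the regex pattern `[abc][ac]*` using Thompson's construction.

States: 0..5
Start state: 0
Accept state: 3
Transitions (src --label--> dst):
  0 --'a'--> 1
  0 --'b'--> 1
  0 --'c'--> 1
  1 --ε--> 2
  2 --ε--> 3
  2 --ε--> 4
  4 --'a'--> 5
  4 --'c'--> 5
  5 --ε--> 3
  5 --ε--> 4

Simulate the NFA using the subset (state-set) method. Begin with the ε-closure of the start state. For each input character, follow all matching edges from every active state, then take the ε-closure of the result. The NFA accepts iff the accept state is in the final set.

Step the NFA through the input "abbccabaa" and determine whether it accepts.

start: ε-closure({0}) = {0}
'a' @ 1: {1,2,3,4}  [accepting]
'b' @ 2: {}  — no active states
rest 'bccabaa' ignored (set empty)
end set {} — state 3 not in

Answer: REJECT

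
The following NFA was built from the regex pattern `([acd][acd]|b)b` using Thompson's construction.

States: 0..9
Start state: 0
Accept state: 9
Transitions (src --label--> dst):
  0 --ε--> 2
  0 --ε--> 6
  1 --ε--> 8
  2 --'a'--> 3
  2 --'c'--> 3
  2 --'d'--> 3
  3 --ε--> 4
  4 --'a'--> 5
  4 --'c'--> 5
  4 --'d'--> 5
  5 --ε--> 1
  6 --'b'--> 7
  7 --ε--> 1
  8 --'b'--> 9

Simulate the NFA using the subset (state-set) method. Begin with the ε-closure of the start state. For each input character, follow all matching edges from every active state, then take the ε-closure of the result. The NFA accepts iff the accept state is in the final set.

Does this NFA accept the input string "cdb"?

initial (ε-close {0}): {0,2,6}
'c' @ 1: {3,4}
'd' @ 2: {1,5,8}
'b' @ 3: {9}  (accept∈set)
after full input: {9}  (accept=9 in)

Answer: ACCEPT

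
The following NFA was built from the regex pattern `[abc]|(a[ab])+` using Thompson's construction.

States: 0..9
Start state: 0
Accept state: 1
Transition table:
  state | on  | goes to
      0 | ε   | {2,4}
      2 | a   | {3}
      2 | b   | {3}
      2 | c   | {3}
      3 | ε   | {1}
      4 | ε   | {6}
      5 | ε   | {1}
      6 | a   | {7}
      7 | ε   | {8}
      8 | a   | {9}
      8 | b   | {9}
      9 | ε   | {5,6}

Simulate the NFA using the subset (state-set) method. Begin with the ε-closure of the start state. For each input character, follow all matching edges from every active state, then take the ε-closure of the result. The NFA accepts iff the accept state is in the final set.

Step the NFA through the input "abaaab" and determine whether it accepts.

start: ε-closure({0}) = {0,2,4,6}
'a' @ 1: {1,3,7,8}  [accepting]
'b' @ 2: {1,5,6,9}  [accepting]
'a' @ 3: {7,8}
'a' @ 4: {1,5,6,9}  [accepting]
'a' @ 5: {7,8}
'b' @ 6: {1,5,6,9}  [accepting]
end set {1,5,6,9} — state 1 in

Answer: ACCEPT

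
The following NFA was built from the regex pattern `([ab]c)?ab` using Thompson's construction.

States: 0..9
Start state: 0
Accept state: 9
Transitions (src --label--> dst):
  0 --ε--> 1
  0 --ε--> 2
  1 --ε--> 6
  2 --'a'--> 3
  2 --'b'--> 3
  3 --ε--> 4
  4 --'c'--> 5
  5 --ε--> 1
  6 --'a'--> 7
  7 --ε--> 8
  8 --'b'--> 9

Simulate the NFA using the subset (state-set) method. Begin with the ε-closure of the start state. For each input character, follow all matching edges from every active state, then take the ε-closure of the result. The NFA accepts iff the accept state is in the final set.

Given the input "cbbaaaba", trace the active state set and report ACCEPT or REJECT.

S₀ = ε-closure({0}) = {0,1,2,6}
'c' @ 1: {}  — dead — no transitions
rest 'bbaaaba' ignored (set empty)
final: {}; accept 9 not in set

Answer: REJECT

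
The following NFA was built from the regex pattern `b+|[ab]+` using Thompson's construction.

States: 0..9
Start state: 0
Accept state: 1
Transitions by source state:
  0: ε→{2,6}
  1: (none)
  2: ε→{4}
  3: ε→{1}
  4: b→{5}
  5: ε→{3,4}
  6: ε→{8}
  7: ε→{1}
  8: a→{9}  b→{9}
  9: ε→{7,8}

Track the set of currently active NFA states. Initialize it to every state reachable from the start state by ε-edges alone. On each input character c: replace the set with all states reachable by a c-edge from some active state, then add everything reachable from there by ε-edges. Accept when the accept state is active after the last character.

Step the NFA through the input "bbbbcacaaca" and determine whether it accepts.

Answer: REJECT

Trace:
S₀ = ε-closure({0}) = {0,2,4,6,8}
'b' @ 1: {1,3,4,5,7,8,9}  ✓accept
'b' @ 2: {1,3,4,5,7,8,9}  ✓accept
'b' @ 3: {1,3,4,5,7,8,9}  ✓accept
'b' @ 4: {1,3,4,5,7,8,9}  ✓accept
'c' @ 5: {}  — state set empty
rest 'acaaca' ignored (set empty)
after full input: {}  (accept=1 not in)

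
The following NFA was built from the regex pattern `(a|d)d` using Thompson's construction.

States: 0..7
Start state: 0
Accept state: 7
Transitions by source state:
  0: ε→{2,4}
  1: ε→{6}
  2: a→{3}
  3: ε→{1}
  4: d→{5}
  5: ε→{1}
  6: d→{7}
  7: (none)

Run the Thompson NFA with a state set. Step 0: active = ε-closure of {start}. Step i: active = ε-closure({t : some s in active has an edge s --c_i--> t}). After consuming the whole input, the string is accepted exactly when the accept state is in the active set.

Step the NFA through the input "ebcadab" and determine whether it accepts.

S₀ = ε-closure({0}) = {0,2,4}
'e' @ 1: {}  — dead — no transitions
rest 'bcadab' ignored (set empty)
final: {}; accept 7 not in set

Answer: REJECT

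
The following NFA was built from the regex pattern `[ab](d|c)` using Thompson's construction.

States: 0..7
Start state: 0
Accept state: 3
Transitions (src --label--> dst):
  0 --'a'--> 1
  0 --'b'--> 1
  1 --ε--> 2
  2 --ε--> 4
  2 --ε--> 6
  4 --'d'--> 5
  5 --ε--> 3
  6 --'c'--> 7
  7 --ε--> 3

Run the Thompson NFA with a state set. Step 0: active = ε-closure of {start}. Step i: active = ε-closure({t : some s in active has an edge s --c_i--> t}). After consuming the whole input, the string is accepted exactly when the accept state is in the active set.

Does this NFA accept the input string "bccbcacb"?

Answer: REJECT

Steps:
initial (ε-close {0}): {0}
'b' @ 1: {1,2,4,6}
'c' @ 2: {3,7}  ✓accept
'c' @ 3: {}  — no active states
rest 'bcacb' ignored (set empty)
after full input: {}  (accept=3 not in)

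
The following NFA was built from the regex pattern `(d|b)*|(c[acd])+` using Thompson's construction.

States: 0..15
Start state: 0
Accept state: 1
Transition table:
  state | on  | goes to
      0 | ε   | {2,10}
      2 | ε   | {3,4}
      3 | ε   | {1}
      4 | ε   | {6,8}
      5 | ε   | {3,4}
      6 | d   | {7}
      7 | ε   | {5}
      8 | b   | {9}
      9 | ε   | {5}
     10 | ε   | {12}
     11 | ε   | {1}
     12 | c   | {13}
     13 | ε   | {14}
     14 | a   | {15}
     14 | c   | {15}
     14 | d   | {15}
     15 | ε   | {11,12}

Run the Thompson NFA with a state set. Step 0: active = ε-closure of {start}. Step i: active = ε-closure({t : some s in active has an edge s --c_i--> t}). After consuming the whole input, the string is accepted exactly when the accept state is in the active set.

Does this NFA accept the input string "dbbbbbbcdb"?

initial (ε-close {0}): {0,1,2,3,4,6,8,10,12}
'd' @ 1: {1,3,4,5,6,7,8}  (accept∈set)
'b' @ 2: {1,3,4,5,6,8,9}  (accept∈set)
'b' @ 3: {1,3,4,5,6,8,9}  (accept∈set)
'b' @ 4: {1,3,4,5,6,8,9}  (accept∈set)
'b' @ 5: {1,3,4,5,6,8,9}  (accept∈set)
'b' @ 6: {1,3,4,5,6,8,9}  (accept∈set)
'b' @ 7: {1,3,4,5,6,8,9}  (accept∈set)
'c' @ 8: {}  — dead — no transitions
rest 'db' ignored (set empty)
after full input: {}  (accept=1 not in)

Answer: REJECT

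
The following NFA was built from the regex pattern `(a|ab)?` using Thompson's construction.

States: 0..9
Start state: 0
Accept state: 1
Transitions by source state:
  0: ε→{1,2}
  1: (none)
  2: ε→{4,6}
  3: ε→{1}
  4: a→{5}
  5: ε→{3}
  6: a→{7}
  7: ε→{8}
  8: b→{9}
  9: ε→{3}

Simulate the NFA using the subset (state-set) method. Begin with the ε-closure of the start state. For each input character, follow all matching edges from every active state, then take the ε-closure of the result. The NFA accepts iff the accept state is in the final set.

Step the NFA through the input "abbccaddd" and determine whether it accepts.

Answer: REJECT

Derivation:
initial (ε-close {0}): {0,1,2,4,6}
'a' @ 1: {1,3,5,7,8}  (accept∈set)
'b' @ 2: {1,3,9}  (accept∈set)
'b' @ 3: {}  — state set empty
rest 'ccaddd' ignored (set empty)
after full input: {}  (accept=1 not in)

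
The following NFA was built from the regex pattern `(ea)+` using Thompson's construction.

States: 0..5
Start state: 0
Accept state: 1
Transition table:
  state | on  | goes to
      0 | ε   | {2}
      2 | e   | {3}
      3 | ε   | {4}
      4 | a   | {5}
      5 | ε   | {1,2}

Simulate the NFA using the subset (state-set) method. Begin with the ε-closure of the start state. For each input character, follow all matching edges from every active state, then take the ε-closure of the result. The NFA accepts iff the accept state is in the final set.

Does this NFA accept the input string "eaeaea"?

Answer: ACCEPT

Derivation:
initial (ε-close {0}): {0,2}
'e' @ 1: {3,4}
'a' @ 2: {1,2,5}  ✓accept
'e' @ 3: {3,4}
'a' @ 4: {1,2,5}  ✓accept
'e' @ 5: {3,4}
'a' @ 6: {1,2,5}  ✓accept
final: {1,2,5}; accept 1 in set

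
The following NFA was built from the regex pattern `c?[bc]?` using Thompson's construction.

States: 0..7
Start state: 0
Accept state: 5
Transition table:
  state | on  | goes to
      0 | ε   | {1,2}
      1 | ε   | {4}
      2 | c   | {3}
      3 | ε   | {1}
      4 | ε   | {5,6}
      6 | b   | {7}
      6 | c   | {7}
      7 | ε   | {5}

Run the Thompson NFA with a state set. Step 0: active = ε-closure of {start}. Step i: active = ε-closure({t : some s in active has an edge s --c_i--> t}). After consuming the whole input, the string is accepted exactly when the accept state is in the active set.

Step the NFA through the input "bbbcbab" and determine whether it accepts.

S₀ = ε-closure({0}) = {0,1,2,4,5,6}
'b' @ 1: {5,7}  ✓accept
'b' @ 2: {}  — no active states
rest 'bcbab' ignored (set empty)
end set {} — state 5 not in

Answer: REJECT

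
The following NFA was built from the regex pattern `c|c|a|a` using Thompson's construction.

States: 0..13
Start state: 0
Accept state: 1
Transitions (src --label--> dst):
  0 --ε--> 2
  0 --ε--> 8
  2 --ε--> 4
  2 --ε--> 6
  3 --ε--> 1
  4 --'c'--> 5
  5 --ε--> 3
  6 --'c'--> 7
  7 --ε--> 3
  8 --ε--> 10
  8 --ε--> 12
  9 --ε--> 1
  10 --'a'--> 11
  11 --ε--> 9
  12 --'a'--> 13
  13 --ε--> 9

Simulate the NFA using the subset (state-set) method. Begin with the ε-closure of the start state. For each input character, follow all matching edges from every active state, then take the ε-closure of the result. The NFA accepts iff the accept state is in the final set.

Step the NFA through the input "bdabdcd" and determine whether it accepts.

S₀ = ε-closure({0}) = {0,2,4,6,8,10,12}
'b' @ 1: {}  — state set empty
rest 'dabdcd' ignored (set empty)
after full input: {}  (accept=1 not in)

Answer: REJECT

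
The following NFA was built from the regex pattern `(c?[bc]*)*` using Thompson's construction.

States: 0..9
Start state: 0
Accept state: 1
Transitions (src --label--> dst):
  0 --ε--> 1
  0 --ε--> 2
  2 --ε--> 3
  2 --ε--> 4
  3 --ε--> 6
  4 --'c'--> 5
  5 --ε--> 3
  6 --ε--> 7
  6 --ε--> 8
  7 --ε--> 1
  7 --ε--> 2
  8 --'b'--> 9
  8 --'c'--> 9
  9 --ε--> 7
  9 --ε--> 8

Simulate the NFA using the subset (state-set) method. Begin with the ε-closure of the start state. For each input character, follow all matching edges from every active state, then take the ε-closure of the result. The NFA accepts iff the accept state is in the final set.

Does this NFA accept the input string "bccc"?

Answer: ACCEPT

Trace:
start: ε-closure({0}) = {0,1,2,3,4,6,7,8}
'b' @ 1: {1,2,3,4,6,7,8,9}  ✓accept
'c' @ 2: {1,2,3,4,5,6,7,8,9}  ✓accept
'c' @ 3: {1,2,3,4,5,6,7,8,9}  ✓accept
'c' @ 4: {1,2,3,4,5,6,7,8,9}  ✓accept
end set {1,2,3,4,5,6,7,8,9} — state 1 in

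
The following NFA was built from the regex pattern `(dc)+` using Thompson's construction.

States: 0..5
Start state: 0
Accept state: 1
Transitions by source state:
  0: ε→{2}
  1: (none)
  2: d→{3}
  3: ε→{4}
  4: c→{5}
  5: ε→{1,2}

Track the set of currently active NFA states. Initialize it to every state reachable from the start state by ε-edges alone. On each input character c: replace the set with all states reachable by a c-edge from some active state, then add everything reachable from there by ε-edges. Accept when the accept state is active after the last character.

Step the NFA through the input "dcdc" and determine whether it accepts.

Answer: ACCEPT

Trace:
initial (ε-close {0}): {0,2}
'd' @ 1: {3,4}
'c' @ 2: {1,2,5}  (accept∈set)
'd' @ 3: {3,4}
'c' @ 4: {1,2,5}  (accept∈set)
end set {1,2,5} — state 1 in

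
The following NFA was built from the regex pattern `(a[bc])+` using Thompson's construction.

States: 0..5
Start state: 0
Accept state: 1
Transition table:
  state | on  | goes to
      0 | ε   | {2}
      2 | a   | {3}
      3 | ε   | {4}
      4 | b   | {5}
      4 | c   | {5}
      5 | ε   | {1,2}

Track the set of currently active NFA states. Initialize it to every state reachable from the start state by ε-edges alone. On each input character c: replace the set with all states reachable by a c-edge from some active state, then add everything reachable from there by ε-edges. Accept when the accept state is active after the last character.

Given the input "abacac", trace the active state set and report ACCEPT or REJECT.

initial (ε-close {0}): {0,2}
'a' @ 1: {3,4}
'b' @ 2: {1,2,5}  [accepting]
'a' @ 3: {3,4}
'c' @ 4: {1,2,5}  [accepting]
'a' @ 5: {3,4}
'c' @ 6: {1,2,5}  [accepting]
end set {1,2,5} — state 1 in

Answer: ACCEPT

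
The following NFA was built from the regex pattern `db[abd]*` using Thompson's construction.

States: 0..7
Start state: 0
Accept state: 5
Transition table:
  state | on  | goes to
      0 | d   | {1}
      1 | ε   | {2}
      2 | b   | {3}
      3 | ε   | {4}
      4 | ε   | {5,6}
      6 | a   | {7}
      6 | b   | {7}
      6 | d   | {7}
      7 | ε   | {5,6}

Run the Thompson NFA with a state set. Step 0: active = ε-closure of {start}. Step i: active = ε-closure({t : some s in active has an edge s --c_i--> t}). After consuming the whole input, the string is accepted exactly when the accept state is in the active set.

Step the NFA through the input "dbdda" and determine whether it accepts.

Answer: ACCEPT

Derivation:
start: ε-closure({0}) = {0}
'd' @ 1: {1,2}
'b' @ 2: {3,4,5,6}  [accepting]
'd' @ 3: {5,6,7}  [accepting]
'd' @ 4: {5,6,7}  [accepting]
'a' @ 5: {5,6,7}  [accepting]
end set {5,6,7} — state 5 in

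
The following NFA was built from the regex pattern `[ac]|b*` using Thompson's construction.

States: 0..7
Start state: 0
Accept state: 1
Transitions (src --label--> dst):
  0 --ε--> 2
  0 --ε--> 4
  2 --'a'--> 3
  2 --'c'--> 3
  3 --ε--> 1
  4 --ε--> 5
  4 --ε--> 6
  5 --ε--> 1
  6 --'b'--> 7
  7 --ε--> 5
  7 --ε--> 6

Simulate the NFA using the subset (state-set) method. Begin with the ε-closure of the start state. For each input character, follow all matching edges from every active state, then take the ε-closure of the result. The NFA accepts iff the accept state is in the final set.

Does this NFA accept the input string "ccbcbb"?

Answer: REJECT

Steps:
initial (ε-close {0}): {0,1,2,4,5,6}
'c' @ 1: {1,3}  [accepting]
'c' @ 2: {}  — state set empty
rest 'bcbb' ignored (set empty)
after full input: {}  (accept=1 not in)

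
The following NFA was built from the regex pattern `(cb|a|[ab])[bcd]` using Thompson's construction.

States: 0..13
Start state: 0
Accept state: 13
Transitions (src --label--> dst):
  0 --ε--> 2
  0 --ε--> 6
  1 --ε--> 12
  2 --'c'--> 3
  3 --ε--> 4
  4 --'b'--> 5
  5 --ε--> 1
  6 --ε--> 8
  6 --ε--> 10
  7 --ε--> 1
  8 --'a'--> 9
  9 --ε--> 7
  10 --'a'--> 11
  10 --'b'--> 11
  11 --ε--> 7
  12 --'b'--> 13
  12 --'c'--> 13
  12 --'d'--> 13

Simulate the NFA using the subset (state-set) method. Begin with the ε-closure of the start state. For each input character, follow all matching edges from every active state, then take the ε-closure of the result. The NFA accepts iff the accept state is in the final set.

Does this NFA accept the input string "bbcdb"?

Answer: REJECT

Steps:
initial (ε-close {0}): {0,2,6,8,10}
'b' @ 1: {1,7,11,12}
'b' @ 2: {13}  (accept∈set)
'c' @ 3: {}  — state set empty
rest 'db' ignored (set empty)
end set {} — state 13 not in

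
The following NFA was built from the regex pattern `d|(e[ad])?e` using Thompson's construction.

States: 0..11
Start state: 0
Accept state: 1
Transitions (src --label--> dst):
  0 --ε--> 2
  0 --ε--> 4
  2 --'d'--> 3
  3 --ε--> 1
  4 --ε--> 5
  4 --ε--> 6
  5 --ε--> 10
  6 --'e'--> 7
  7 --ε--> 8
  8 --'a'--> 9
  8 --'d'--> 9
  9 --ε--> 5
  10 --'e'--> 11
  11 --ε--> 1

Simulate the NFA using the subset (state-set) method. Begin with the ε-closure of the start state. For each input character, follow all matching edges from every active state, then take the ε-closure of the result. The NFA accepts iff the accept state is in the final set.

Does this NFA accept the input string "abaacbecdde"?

Answer: REJECT

Steps:
start: ε-closure({0}) = {0,2,4,5,6,10}
'a' @ 1: {}  — dead — no transitions
rest 'baacbecdde' ignored (set empty)
end set {} — state 1 not in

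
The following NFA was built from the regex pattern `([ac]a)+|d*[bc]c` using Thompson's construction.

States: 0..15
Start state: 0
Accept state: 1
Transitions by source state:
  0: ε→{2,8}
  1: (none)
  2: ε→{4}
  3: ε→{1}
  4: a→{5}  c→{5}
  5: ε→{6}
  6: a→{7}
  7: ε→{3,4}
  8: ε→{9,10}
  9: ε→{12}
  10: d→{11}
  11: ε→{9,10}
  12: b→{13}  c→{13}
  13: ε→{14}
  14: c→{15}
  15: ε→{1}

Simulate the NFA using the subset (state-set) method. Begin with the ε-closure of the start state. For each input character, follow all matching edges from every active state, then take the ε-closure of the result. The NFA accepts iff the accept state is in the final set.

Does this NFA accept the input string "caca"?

S₀ = ε-closure({0}) = {0,2,4,8,9,10,12}
'c' @ 1: {5,6,13,14}
'a' @ 2: {1,3,4,7}  ✓accept
'c' @ 3: {5,6}
'a' @ 4: {1,3,4,7}  ✓accept
end set {1,3,4,7} — state 1 in

Answer: ACCEPT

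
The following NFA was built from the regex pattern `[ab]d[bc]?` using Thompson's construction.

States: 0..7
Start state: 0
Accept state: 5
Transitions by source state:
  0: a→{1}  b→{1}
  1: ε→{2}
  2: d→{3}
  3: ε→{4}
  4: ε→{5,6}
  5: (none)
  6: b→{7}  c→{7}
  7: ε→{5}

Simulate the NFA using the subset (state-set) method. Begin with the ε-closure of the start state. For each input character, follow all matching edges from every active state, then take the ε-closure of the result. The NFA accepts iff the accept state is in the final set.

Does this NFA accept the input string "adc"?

S₀ = ε-closure({0}) = {0}
'a' @ 1: {1,2}
'd' @ 2: {3,4,5,6}  (accept∈set)
'c' @ 3: {5,7}  (accept∈set)
end set {5,7} — state 5 in

Answer: ACCEPT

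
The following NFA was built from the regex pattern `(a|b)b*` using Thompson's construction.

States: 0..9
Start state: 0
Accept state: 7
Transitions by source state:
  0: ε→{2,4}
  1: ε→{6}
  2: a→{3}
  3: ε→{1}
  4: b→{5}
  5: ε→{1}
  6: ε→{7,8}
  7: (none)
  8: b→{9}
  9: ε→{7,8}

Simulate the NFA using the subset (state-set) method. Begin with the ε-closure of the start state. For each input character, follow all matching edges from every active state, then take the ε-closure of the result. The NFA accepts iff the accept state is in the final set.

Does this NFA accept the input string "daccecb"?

start: ε-closure({0}) = {0,2,4}
'd' @ 1: {}  — no active states
rest 'accecb' ignored (set empty)
after full input: {}  (accept=7 not in)

Answer: REJECT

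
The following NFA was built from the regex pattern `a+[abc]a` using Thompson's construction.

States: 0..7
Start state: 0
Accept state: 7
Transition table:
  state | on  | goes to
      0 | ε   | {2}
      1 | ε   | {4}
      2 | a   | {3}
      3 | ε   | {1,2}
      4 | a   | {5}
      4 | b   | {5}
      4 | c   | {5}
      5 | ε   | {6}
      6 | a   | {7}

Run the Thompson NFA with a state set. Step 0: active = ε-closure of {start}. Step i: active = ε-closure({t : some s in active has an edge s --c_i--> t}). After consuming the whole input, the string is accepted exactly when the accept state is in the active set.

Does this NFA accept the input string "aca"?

Answer: ACCEPT

Derivation:
S₀ = ε-closure({0}) = {0,2}
'a' @ 1: {1,2,3,4}
'c' @ 2: {5,6}
'a' @ 3: {7}  [accepting]
after full input: {7}  (accept=7 in)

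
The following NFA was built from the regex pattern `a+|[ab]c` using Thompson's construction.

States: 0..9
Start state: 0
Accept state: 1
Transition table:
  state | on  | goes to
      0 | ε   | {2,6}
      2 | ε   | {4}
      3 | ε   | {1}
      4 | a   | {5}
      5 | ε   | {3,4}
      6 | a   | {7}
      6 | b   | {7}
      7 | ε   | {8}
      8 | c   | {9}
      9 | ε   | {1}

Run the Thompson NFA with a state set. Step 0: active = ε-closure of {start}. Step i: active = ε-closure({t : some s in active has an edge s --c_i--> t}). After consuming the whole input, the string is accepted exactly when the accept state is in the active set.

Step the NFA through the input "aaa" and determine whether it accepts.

Answer: ACCEPT

Derivation:
S₀ = ε-closure({0}) = {0,2,4,6}
'a' @ 1: {1,3,4,5,7,8}  ✓accept
'a' @ 2: {1,3,4,5}  ✓accept
'a' @ 3: {1,3,4,5}  ✓accept
final: {1,3,4,5}; accept 1 in set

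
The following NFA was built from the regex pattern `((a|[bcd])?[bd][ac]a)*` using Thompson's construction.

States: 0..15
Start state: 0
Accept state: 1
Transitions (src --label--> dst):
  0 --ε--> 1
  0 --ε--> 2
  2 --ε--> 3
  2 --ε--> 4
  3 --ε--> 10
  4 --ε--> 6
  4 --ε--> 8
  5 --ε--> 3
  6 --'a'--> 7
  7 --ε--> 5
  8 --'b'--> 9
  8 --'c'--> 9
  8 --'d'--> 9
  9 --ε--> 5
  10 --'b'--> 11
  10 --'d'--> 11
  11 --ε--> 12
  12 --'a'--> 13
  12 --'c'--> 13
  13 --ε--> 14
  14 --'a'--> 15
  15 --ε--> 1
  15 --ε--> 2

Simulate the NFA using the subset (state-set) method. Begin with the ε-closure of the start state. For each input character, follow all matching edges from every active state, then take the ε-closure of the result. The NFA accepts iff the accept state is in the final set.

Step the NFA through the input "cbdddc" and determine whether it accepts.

start: ε-closure({0}) = {0,1,2,3,4,6,8,10}
'c' @ 1: {3,5,9,10}
'b' @ 2: {11,12}
'd' @ 3: {}  — no active states
rest 'ddc' ignored (set empty)
final: {}; accept 1 not in set

Answer: REJECT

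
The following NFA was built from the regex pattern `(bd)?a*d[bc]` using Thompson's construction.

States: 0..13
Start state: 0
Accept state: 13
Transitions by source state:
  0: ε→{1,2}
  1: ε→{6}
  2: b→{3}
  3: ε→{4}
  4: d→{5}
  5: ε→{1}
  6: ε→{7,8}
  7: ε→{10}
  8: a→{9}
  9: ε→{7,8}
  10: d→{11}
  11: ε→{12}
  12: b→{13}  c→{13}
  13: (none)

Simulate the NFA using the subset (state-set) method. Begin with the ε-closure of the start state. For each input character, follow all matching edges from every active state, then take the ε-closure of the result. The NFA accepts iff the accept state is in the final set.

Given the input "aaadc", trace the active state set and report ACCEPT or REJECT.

Answer: ACCEPT

Trace:
start: ε-closure({0}) = {0,1,2,6,7,8,10}
'a' @ 1: {7,8,9,10}
'a' @ 2: {7,8,9,10}
'a' @ 3: {7,8,9,10}
'd' @ 4: {11,12}
'c' @ 5: {13}  ✓accept
after full input: {13}  (accept=13 in)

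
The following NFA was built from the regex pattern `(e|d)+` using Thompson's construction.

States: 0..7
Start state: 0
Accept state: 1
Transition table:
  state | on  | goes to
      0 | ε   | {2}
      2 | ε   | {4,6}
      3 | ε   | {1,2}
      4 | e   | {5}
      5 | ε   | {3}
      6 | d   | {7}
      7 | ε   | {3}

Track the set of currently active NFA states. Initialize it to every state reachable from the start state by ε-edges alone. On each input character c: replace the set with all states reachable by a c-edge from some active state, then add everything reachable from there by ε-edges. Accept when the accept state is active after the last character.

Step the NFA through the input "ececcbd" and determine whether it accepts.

Answer: REJECT

Trace:
start: ε-closure({0}) = {0,2,4,6}
'e' @ 1: {1,2,3,4,5,6}  [accepting]
'c' @ 2: {}  — no active states
rest 'eccbd' ignored (set empty)
end set {} — state 1 not in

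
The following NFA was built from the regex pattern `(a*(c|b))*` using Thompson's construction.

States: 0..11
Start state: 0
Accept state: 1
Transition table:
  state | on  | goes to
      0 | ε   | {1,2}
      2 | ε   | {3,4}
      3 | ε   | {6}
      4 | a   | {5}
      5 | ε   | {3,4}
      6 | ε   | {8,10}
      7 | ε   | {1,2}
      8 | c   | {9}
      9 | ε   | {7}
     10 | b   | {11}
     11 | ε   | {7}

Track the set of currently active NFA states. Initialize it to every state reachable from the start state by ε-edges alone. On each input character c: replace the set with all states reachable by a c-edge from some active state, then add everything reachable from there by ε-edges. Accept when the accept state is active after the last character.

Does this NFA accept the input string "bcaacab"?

Answer: ACCEPT

Derivation:
initial (ε-close {0}): {0,1,2,3,4,6,8,10}
'b' @ 1: {1,2,3,4,6,7,8,10,11}  (accept∈set)
'c' @ 2: {1,2,3,4,6,7,8,9,10}  (accept∈set)
'a' @ 3: {3,4,5,6,8,10}
'a' @ 4: {3,4,5,6,8,10}
'c' @ 5: {1,2,3,4,6,7,8,9,10}  (accept∈set)
'a' @ 6: {3,4,5,6,8,10}
'b' @ 7: {1,2,3,4,6,7,8,10,11}  (accept∈set)
final: {1,2,3,4,6,7,8,10,11}; accept 1 in set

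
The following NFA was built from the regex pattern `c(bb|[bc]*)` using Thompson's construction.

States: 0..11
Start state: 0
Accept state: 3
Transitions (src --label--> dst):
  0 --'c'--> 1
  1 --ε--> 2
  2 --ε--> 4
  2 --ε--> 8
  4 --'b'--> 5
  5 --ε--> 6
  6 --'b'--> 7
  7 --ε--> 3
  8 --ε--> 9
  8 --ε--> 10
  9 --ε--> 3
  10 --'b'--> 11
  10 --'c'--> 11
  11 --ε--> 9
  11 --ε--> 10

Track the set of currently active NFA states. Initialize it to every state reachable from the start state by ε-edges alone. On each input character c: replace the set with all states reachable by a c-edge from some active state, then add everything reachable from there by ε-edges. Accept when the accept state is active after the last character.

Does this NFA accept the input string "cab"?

Answer: REJECT

Derivation:
start: ε-closure({0}) = {0}
'c' @ 1: {1,2,3,4,8,9,10}  (accept∈set)
'a' @ 2: {}  — state set empty
rest 'b' ignored (set empty)
final: {}; accept 3 not in set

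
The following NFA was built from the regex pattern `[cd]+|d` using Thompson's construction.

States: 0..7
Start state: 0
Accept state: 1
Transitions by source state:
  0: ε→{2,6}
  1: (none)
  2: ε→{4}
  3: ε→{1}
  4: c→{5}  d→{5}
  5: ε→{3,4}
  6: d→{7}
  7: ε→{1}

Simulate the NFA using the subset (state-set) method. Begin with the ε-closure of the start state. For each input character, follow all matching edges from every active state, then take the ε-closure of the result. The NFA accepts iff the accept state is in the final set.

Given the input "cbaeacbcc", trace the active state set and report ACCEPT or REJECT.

initial (ε-close {0}): {0,2,4,6}
'c' @ 1: {1,3,4,5}  (accept∈set)
'b' @ 2: {}  — state set empty
rest 'aeacbcc' ignored (set empty)
after full input: {}  (accept=1 not in)

Answer: REJECT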